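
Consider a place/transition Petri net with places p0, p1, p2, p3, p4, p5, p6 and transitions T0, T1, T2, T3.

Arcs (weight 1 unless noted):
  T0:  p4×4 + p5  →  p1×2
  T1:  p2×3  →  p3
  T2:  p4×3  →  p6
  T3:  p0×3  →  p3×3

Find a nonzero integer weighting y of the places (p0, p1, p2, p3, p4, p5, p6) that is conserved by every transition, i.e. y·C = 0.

Incidence matrix C (rows=places, cols=transitions):
       T0   T1   T2   T3
   p0   0    0    0   -3
   p1   2    0    0    0
   p2   0   -3    0    0
   p3   0    1    0    3
   p4  -4    0   -3    0
   p5  -1    0    0    0
   p6   0    0    1    0

Candidate y = [3, 0, 1, 3, 0, 0, 0]; check y·C column-wise:
  col T0: 3·0 + 0·2 + 1·0 + 3·0 + 0·-4 + 0·-1 = 0
  col T1: 3·0 + 1·-3 + 3·1 = 0
  col T2: 3·0 + 1·0 + 3·0 + 0·-3 + 0·1 = 0
  col T3: 3·-3 + 1·0 + 3·3 = 0

y = (p0:3, p1:0, p2:1, p3:3, p4:0, p5:0, p6:0)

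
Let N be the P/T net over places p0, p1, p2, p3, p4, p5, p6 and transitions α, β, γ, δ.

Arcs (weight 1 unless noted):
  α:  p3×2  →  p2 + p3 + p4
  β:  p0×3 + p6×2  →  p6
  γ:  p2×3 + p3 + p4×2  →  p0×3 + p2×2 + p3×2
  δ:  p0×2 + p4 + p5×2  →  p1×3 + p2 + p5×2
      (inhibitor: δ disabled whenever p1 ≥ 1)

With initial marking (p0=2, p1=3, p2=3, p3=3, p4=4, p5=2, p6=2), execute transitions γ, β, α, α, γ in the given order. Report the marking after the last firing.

step 1: fire γ:  (p0=2, p1=3, p2=3, p3=3, p4=4, p5=2, p6=2) → (p0=5, p1=3, p2=2, p3=4, p4=2, p5=2, p6=2)
step 2: fire β:  (p0=5, p1=3, p2=2, p3=4, p4=2, p5=2, p6=2) → (p0=2, p1=3, p2=2, p3=4, p4=2, p5=2, p6=1)
step 3: fire α:  (p0=2, p1=3, p2=2, p3=4, p4=2, p5=2, p6=1) → (p0=2, p1=3, p2=3, p3=3, p4=3, p5=2, p6=1)
step 4: fire α:  (p0=2, p1=3, p2=3, p3=3, p4=3, p5=2, p6=1) → (p0=2, p1=3, p2=4, p3=2, p4=4, p5=2, p6=1)
step 5: fire γ:  (p0=2, p1=3, p2=4, p3=2, p4=4, p5=2, p6=1) → (p0=5, p1=3, p2=3, p3=3, p4=2, p5=2, p6=1)

(p0=5, p1=3, p2=3, p3=3, p4=2, p5=2, p6=1)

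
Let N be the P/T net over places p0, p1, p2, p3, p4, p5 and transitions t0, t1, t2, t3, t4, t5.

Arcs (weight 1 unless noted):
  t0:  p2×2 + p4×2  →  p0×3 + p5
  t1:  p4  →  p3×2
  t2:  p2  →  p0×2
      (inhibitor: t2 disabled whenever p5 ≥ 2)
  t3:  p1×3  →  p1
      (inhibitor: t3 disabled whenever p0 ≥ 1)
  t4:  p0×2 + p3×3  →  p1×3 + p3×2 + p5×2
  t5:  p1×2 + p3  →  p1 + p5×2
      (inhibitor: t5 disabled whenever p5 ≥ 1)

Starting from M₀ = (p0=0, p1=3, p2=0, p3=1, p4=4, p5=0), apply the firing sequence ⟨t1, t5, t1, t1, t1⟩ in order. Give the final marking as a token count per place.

(p0=0, p1=2, p2=0, p3=8, p4=0, p5=2)

step 1: fire t1:  (p0=0, p1=3, p2=0, p3=1, p4=4, p5=0) → (p0=0, p1=3, p2=0, p3=3, p4=3, p5=0)
step 2: fire t5:  (p0=0, p1=3, p2=0, p3=3, p4=3, p5=0) → (p0=0, p1=2, p2=0, p3=2, p4=3, p5=2)
step 3: fire t1:  (p0=0, p1=2, p2=0, p3=2, p4=3, p5=2) → (p0=0, p1=2, p2=0, p3=4, p4=2, p5=2)
step 4: fire t1:  (p0=0, p1=2, p2=0, p3=4, p4=2, p5=2) → (p0=0, p1=2, p2=0, p3=6, p4=1, p5=2)
step 5: fire t1:  (p0=0, p1=2, p2=0, p3=6, p4=1, p5=2) → (p0=0, p1=2, p2=0, p3=8, p4=0, p5=2)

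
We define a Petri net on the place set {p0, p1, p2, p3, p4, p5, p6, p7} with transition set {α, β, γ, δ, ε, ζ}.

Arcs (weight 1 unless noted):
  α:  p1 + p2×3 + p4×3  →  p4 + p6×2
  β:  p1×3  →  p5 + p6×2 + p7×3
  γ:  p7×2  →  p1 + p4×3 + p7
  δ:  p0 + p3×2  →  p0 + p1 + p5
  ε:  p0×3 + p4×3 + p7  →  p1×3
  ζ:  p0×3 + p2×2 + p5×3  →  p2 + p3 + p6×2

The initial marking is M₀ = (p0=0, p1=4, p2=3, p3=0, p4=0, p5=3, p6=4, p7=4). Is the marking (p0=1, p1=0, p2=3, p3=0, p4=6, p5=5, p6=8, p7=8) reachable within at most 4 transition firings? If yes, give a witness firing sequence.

NO — not reachable within 4 firings

depth 0: 1 marking
depth 1: 3 markings reached so far
depth 2: 6 markings reached so far
depth 3: 10 markings reached so far
depth 4: 14 markings reached so far
target is not among the 14 markings reachable within 4 steps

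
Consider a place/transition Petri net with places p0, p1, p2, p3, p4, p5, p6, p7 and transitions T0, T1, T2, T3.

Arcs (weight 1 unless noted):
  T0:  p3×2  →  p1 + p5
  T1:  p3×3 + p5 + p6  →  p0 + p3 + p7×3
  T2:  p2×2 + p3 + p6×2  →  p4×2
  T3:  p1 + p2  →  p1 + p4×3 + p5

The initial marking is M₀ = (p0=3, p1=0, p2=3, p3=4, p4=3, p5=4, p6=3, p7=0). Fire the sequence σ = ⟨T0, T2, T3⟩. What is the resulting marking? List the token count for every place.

step 1: fire T0:  (p0=3, p1=0, p2=3, p3=4, p4=3, p5=4, p6=3, p7=0) → (p0=3, p1=1, p2=3, p3=2, p4=3, p5=5, p6=3, p7=0)
step 2: fire T2:  (p0=3, p1=1, p2=3, p3=2, p4=3, p5=5, p6=3, p7=0) → (p0=3, p1=1, p2=1, p3=1, p4=5, p5=5, p6=1, p7=0)
step 3: fire T3:  (p0=3, p1=1, p2=1, p3=1, p4=5, p5=5, p6=1, p7=0) → (p0=3, p1=1, p2=0, p3=1, p4=8, p5=6, p6=1, p7=0)

(p0=3, p1=1, p2=0, p3=1, p4=8, p5=6, p6=1, p7=0)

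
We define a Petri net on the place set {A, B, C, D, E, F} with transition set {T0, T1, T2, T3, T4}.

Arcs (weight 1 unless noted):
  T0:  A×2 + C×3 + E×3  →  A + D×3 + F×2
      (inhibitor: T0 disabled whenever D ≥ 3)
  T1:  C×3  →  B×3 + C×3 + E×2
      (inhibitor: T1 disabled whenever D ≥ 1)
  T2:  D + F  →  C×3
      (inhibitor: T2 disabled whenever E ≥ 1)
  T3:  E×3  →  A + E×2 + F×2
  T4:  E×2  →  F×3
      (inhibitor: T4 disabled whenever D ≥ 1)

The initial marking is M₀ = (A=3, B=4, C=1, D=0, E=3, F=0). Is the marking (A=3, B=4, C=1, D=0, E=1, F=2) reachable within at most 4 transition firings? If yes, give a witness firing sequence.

NO — not reachable within 4 firings

depth 0: 1 marking
depth 1: 3 markings reached so far
depth 2: 4 markings reached so far
depth 3: 4 markings reached so far
(frontier empty at depth 3; search complete)
target is not among the 4 markings reachable within 4 steps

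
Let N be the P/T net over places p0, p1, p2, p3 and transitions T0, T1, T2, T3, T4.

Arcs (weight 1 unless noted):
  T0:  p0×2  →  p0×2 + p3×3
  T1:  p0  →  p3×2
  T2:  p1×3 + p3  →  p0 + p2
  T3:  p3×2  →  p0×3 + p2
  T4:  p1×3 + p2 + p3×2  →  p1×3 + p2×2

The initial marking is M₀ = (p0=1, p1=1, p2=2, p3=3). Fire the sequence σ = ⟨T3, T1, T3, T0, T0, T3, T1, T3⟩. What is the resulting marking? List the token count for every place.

(p0=11, p1=1, p2=6, p3=5)

step 1: fire T3:  (p0=1, p1=1, p2=2, p3=3) → (p0=4, p1=1, p2=3, p3=1)
step 2: fire T1:  (p0=4, p1=1, p2=3, p3=1) → (p0=3, p1=1, p2=3, p3=3)
step 3: fire T3:  (p0=3, p1=1, p2=3, p3=3) → (p0=6, p1=1, p2=4, p3=1)
step 4: fire T0:  (p0=6, p1=1, p2=4, p3=1) → (p0=6, p1=1, p2=4, p3=4)
step 5: fire T0:  (p0=6, p1=1, p2=4, p3=4) → (p0=6, p1=1, p2=4, p3=7)
step 6: fire T3:  (p0=6, p1=1, p2=4, p3=7) → (p0=9, p1=1, p2=5, p3=5)
step 7: fire T1:  (p0=9, p1=1, p2=5, p3=5) → (p0=8, p1=1, p2=5, p3=7)
step 8: fire T3:  (p0=8, p1=1, p2=5, p3=7) → (p0=11, p1=1, p2=6, p3=5)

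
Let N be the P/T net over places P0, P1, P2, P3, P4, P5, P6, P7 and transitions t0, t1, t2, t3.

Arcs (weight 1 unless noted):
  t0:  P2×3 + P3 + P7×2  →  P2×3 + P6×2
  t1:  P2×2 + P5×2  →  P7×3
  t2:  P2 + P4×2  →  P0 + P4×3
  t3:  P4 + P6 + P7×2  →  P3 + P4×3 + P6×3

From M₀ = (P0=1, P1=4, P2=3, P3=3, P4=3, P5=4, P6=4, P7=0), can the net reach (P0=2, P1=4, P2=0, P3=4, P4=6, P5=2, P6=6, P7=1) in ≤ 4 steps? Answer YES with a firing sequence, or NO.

step 1: fire t1:  (P0=1, P1=4, P2=3, P3=3, P4=3, P5=4, P6=4, P7=0) → (P0=1, P1=4, P2=1, P3=3, P4=3, P5=2, P6=4, P7=3)
step 2: fire t2:  (P0=1, P1=4, P2=1, P3=3, P4=3, P5=2, P6=4, P7=3) → (P0=2, P1=4, P2=0, P3=3, P4=4, P5=2, P6=4, P7=3)
step 3: fire t3:  (P0=2, P1=4, P2=0, P3=3, P4=4, P5=2, P6=4, P7=3) → (P0=2, P1=4, P2=0, P3=4, P4=6, P5=2, P6=6, P7=1)

YES — reachable via ⟨t1, t2, t3⟩ (3 firings)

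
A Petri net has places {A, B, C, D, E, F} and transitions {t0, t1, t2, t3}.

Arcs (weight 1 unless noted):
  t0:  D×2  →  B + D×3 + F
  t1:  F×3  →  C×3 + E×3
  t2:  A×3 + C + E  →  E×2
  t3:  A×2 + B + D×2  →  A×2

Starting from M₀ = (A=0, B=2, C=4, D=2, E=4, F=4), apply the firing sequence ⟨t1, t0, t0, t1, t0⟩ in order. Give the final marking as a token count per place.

step 1: fire t1:  (A=0, B=2, C=4, D=2, E=4, F=4) → (A=0, B=2, C=7, D=2, E=7, F=1)
step 2: fire t0:  (A=0, B=2, C=7, D=2, E=7, F=1) → (A=0, B=3, C=7, D=3, E=7, F=2)
step 3: fire t0:  (A=0, B=3, C=7, D=3, E=7, F=2) → (A=0, B=4, C=7, D=4, E=7, F=3)
step 4: fire t1:  (A=0, B=4, C=7, D=4, E=7, F=3) → (A=0, B=4, C=10, D=4, E=10, F=0)
step 5: fire t0:  (A=0, B=4, C=10, D=4, E=10, F=0) → (A=0, B=5, C=10, D=5, E=10, F=1)

(A=0, B=5, C=10, D=5, E=10, F=1)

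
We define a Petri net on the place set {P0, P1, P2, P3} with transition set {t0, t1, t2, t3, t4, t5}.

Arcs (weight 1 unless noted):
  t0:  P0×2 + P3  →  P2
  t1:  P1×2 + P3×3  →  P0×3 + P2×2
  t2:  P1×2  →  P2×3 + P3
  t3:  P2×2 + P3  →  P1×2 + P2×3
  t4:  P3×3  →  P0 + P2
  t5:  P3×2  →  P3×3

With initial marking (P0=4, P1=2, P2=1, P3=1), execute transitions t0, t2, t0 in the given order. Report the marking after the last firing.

(P0=0, P1=0, P2=6, P3=0)

step 1: fire t0:  (P0=4, P1=2, P2=1, P3=1) → (P0=2, P1=2, P2=2, P3=0)
step 2: fire t2:  (P0=2, P1=2, P2=2, P3=0) → (P0=2, P1=0, P2=5, P3=1)
step 3: fire t0:  (P0=2, P1=0, P2=5, P3=1) → (P0=0, P1=0, P2=6, P3=0)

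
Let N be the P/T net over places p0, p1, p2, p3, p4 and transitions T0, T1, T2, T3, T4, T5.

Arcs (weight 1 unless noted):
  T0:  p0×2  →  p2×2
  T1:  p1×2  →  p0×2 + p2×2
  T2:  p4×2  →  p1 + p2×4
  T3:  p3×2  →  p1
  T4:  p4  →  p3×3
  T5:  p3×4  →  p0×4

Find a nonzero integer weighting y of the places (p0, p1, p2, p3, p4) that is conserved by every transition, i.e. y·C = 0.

Incidence matrix C (rows=places, cols=transitions):
       T0   T1   T2   T3   T4   T5
   p0  -2    2    0    0    0    4
   p1   0   -2    1    1    0    0
   p2   2    2    4    0    0    0
   p3   0    0    0   -2    3   -4
   p4   0    0   -2    0   -1    0

Candidate y = [1, 2, 1, 1, 3]; check y·C column-wise:
  col T0: 1·-2 + 2·0 + 1·2 + 1·0 + 3·0 = 0
  col T1: 1·2 + 2·-2 + 1·2 + 1·0 + 3·0 = 0
  col T2: 1·0 + 2·1 + 1·4 + 1·0 + 3·-2 = 0
  col T3: 1·0 + 2·1 + 1·0 + 1·-2 + 3·0 = 0
  col T4: 1·0 + 2·0 + 1·0 + 1·3 + 3·-1 = 0
  col T5: 1·4 + 2·0 + 1·0 + 1·-4 + 3·0 = 0

y = (p0:1, p1:2, p2:1, p3:1, p4:3)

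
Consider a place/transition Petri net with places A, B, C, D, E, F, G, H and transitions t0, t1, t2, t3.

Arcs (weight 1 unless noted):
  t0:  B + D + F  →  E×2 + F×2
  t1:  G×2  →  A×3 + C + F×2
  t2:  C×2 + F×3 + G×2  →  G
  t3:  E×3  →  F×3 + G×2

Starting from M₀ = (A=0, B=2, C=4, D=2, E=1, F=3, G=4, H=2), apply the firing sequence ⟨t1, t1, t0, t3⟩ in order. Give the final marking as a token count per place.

(A=6, B=1, C=6, D=1, E=0, F=11, G=2, H=2)

step 1: fire t1:  (A=0, B=2, C=4, D=2, E=1, F=3, G=4, H=2) → (A=3, B=2, C=5, D=2, E=1, F=5, G=2, H=2)
step 2: fire t1:  (A=3, B=2, C=5, D=2, E=1, F=5, G=2, H=2) → (A=6, B=2, C=6, D=2, E=1, F=7, G=0, H=2)
step 3: fire t0:  (A=6, B=2, C=6, D=2, E=1, F=7, G=0, H=2) → (A=6, B=1, C=6, D=1, E=3, F=8, G=0, H=2)
step 4: fire t3:  (A=6, B=1, C=6, D=1, E=3, F=8, G=0, H=2) → (A=6, B=1, C=6, D=1, E=0, F=11, G=2, H=2)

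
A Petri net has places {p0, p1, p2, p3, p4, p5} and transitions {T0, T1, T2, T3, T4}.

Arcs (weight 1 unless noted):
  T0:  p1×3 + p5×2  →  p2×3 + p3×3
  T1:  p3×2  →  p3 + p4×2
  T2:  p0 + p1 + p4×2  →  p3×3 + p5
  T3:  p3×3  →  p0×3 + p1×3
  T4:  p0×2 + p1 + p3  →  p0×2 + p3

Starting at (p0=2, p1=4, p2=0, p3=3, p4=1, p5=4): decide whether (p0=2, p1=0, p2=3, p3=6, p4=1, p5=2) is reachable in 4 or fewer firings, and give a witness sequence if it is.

step 1: fire T0:  (p0=2, p1=4, p2=0, p3=3, p4=1, p5=4) → (p0=2, p1=1, p2=3, p3=6, p4=1, p5=2)
step 2: fire T4:  (p0=2, p1=1, p2=3, p3=6, p4=1, p5=2) → (p0=2, p1=0, p2=3, p3=6, p4=1, p5=2)

YES — reachable via ⟨T0, T4⟩ (2 firings)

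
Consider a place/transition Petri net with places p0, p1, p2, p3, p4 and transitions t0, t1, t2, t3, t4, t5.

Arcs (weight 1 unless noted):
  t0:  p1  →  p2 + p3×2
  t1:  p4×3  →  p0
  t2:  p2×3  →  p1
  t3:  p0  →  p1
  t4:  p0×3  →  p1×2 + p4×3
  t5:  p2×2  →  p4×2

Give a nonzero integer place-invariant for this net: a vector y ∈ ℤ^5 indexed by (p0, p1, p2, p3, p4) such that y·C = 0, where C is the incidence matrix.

y = (p0:3, p1:3, p2:1, p3:1, p4:1)

Incidence matrix C (rows=places, cols=transitions):
       t0   t1   t2   t3   t4   t5
   p0   0    1    0   -1   -3    0
   p1  -1    0    1    1    2    0
   p2   1    0   -3    0    0   -2
   p3   2    0    0    0    0    0
   p4   0   -3    0    0    3    2

Candidate y = [3, 3, 1, 1, 1]; check y·C column-wise:
  col t0: 3·0 + 3·-1 + 1·1 + 1·2 + 1·0 = 0
  col t1: 3·1 + 3·0 + 1·0 + 1·0 + 1·-3 = 0
  col t2: 3·0 + 3·1 + 1·-3 + 1·0 + 1·0 = 0
  col t3: 3·-1 + 3·1 + 1·0 + 1·0 + 1·0 = 0
  col t4: 3·-3 + 3·2 + 1·0 + 1·0 + 1·3 = 0
  col t5: 3·0 + 3·0 + 1·-2 + 1·0 + 1·2 = 0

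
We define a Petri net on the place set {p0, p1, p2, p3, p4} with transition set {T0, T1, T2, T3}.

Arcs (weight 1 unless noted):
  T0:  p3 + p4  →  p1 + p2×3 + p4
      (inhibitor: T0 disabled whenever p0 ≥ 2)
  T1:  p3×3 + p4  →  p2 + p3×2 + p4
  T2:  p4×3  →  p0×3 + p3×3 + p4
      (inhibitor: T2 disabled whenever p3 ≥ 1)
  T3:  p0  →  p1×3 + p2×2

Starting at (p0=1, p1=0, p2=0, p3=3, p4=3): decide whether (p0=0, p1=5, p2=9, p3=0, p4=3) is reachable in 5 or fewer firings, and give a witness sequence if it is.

step 1: fire T1:  (p0=1, p1=0, p2=0, p3=3, p4=3) → (p0=1, p1=0, p2=1, p3=2, p4=3)
step 2: fire T0:  (p0=1, p1=0, p2=1, p3=2, p4=3) → (p0=1, p1=1, p2=4, p3=1, p4=3)
step 3: fire T0:  (p0=1, p1=1, p2=4, p3=1, p4=3) → (p0=1, p1=2, p2=7, p3=0, p4=3)
step 4: fire T3:  (p0=1, p1=2, p2=7, p3=0, p4=3) → (p0=0, p1=5, p2=9, p3=0, p4=3)

YES — reachable via ⟨T1, T0, T0, T3⟩ (4 firings)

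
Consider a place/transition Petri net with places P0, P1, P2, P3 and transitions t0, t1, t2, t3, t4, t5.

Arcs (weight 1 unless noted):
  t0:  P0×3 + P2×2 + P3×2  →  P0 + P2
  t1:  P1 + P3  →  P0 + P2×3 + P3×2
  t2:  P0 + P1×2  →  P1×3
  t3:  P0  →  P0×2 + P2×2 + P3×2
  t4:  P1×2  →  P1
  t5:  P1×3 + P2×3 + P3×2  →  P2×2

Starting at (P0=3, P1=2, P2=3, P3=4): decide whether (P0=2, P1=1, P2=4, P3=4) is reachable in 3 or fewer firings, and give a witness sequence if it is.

YES — reachable via ⟨t0, t3, t4⟩ (3 firings)

step 1: fire t0:  (P0=3, P1=2, P2=3, P3=4) → (P0=1, P1=2, P2=2, P3=2)
step 2: fire t3:  (P0=1, P1=2, P2=2, P3=2) → (P0=2, P1=2, P2=4, P3=4)
step 3: fire t4:  (P0=2, P1=2, P2=4, P3=4) → (P0=2, P1=1, P2=4, P3=4)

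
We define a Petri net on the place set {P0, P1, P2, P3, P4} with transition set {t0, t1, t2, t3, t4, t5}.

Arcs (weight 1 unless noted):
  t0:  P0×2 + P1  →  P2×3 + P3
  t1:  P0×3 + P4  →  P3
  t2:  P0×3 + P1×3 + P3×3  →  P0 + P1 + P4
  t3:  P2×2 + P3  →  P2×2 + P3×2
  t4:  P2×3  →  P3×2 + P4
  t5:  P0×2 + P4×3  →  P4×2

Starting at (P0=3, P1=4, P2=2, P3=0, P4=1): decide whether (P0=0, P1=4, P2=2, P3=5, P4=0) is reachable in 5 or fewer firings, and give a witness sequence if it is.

YES — reachable via ⟨t1, t3, t3, t3, t3⟩ (5 firings)

step 1: fire t1:  (P0=3, P1=4, P2=2, P3=0, P4=1) → (P0=0, P1=4, P2=2, P3=1, P4=0)
step 2: fire t3:  (P0=0, P1=4, P2=2, P3=1, P4=0) → (P0=0, P1=4, P2=2, P3=2, P4=0)
step 3: fire t3:  (P0=0, P1=4, P2=2, P3=2, P4=0) → (P0=0, P1=4, P2=2, P3=3, P4=0)
step 4: fire t3:  (P0=0, P1=4, P2=2, P3=3, P4=0) → (P0=0, P1=4, P2=2, P3=4, P4=0)
step 5: fire t3:  (P0=0, P1=4, P2=2, P3=4, P4=0) → (P0=0, P1=4, P2=2, P3=5, P4=0)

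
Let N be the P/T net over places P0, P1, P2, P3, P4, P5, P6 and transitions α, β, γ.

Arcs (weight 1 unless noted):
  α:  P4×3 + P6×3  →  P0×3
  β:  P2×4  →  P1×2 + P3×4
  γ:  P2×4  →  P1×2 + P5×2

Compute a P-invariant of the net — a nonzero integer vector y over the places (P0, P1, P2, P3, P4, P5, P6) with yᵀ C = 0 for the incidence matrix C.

Incidence matrix C (rows=places, cols=transitions):
        α    β    γ
   P0   3    0    0
   P1   0    2    2
   P2   0   -4   -4
   P3   0    4    0
   P4  -3    0    0
   P5   0    0    2
   P6  -3    0    0

Candidate y = [0, 2, 1, 0, 0, 0, 0]; check y·C column-wise:
  col α: 0·3 + 2·0 + 1·0 + 0·-3 + 0·-3 = 0
  col β: 2·2 + 1·-4 + 0·4 = 0
  col γ: 2·2 + 1·-4 + 0·2 = 0

y = (P0:0, P1:2, P2:1, P3:0, P4:0, P5:0, P6:0)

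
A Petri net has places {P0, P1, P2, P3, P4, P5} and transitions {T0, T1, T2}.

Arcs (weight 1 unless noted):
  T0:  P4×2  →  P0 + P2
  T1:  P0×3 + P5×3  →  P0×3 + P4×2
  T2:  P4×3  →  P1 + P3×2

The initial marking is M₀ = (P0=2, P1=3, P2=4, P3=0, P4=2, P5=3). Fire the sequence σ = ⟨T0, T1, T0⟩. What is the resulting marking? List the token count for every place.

step 1: fire T0:  (P0=2, P1=3, P2=4, P3=0, P4=2, P5=3) → (P0=3, P1=3, P2=5, P3=0, P4=0, P5=3)
step 2: fire T1:  (P0=3, P1=3, P2=5, P3=0, P4=0, P5=3) → (P0=3, P1=3, P2=5, P3=0, P4=2, P5=0)
step 3: fire T0:  (P0=3, P1=3, P2=5, P3=0, P4=2, P5=0) → (P0=4, P1=3, P2=6, P3=0, P4=0, P5=0)

(P0=4, P1=3, P2=6, P3=0, P4=0, P5=0)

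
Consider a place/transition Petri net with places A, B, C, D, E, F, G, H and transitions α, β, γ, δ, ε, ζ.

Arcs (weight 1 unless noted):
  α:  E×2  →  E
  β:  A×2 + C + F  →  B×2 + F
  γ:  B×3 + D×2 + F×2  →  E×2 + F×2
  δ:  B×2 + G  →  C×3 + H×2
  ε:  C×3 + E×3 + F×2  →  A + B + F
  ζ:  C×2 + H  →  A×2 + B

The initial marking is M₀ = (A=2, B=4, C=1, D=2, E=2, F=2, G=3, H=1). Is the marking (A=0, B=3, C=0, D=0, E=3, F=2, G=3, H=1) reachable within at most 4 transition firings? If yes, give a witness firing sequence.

YES — reachable via ⟨α, β, γ⟩ (3 firings)

step 1: fire α:  (A=2, B=4, C=1, D=2, E=2, F=2, G=3, H=1) → (A=2, B=4, C=1, D=2, E=1, F=2, G=3, H=1)
step 2: fire β:  (A=2, B=4, C=1, D=2, E=1, F=2, G=3, H=1) → (A=0, B=6, C=0, D=2, E=1, F=2, G=3, H=1)
step 3: fire γ:  (A=0, B=6, C=0, D=2, E=1, F=2, G=3, H=1) → (A=0, B=3, C=0, D=0, E=3, F=2, G=3, H=1)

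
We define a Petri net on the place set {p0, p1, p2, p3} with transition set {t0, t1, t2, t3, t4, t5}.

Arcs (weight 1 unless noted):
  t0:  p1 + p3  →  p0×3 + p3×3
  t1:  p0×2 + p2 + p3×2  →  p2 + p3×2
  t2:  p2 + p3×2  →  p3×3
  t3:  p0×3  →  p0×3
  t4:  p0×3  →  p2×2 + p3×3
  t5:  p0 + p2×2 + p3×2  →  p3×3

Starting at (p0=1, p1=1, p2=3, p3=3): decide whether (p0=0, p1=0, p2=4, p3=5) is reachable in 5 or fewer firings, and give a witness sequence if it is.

depth 0: 1 marking
depth 1: 4 markings reached so far
depth 2: 10 markings reached so far
depth 3: 18 markings reached so far
depth 4: 24 markings reached so far
depth 5: 28 markings reached so far
target is not among the 28 markings reachable within 5 steps

NO — not reachable within 5 firings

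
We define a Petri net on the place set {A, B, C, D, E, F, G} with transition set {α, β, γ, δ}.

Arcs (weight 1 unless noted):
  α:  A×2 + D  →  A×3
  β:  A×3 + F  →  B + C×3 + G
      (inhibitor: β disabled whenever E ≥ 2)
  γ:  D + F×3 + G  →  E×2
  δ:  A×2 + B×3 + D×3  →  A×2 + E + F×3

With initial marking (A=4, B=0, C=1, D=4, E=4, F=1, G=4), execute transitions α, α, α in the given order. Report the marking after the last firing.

step 1: fire α:  (A=4, B=0, C=1, D=4, E=4, F=1, G=4) → (A=5, B=0, C=1, D=3, E=4, F=1, G=4)
step 2: fire α:  (A=5, B=0, C=1, D=3, E=4, F=1, G=4) → (A=6, B=0, C=1, D=2, E=4, F=1, G=4)
step 3: fire α:  (A=6, B=0, C=1, D=2, E=4, F=1, G=4) → (A=7, B=0, C=1, D=1, E=4, F=1, G=4)

(A=7, B=0, C=1, D=1, E=4, F=1, G=4)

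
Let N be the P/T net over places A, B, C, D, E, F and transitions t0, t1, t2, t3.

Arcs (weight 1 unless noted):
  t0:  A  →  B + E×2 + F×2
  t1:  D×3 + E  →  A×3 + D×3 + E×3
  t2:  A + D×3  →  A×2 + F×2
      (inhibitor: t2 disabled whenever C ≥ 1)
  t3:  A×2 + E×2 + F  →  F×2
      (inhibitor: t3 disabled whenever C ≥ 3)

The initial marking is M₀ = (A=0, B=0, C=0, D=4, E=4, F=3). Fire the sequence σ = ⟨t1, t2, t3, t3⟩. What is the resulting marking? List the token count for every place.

step 1: fire t1:  (A=0, B=0, C=0, D=4, E=4, F=3) → (A=3, B=0, C=0, D=4, E=6, F=3)
step 2: fire t2:  (A=3, B=0, C=0, D=4, E=6, F=3) → (A=4, B=0, C=0, D=1, E=6, F=5)
step 3: fire t3:  (A=4, B=0, C=0, D=1, E=6, F=5) → (A=2, B=0, C=0, D=1, E=4, F=6)
step 4: fire t3:  (A=2, B=0, C=0, D=1, E=4, F=6) → (A=0, B=0, C=0, D=1, E=2, F=7)

(A=0, B=0, C=0, D=1, E=2, F=7)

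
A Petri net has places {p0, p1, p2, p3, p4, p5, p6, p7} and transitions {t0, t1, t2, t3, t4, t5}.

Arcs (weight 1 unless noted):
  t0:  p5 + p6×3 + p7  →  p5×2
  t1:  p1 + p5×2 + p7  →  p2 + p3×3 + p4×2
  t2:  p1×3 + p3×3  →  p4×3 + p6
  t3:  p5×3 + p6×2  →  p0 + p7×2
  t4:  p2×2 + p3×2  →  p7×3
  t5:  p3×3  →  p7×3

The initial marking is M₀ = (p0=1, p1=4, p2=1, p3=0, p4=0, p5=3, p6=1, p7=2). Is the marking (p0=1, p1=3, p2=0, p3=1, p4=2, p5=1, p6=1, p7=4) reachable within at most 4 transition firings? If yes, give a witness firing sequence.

YES — reachable via ⟨t1, t4⟩ (2 firings)

step 1: fire t1:  (p0=1, p1=4, p2=1, p3=0, p4=0, p5=3, p6=1, p7=2) → (p0=1, p1=3, p2=2, p3=3, p4=2, p5=1, p6=1, p7=1)
step 2: fire t4:  (p0=1, p1=3, p2=2, p3=3, p4=2, p5=1, p6=1, p7=1) → (p0=1, p1=3, p2=0, p3=1, p4=2, p5=1, p6=1, p7=4)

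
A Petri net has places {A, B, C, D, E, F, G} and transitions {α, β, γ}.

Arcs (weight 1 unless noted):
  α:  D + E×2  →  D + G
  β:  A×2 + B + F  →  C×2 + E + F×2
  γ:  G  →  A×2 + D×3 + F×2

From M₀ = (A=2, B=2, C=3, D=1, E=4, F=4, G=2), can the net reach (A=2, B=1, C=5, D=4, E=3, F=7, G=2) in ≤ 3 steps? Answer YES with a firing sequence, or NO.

YES — reachable via ⟨α, β, γ⟩ (3 firings)

step 1: fire α:  (A=2, B=2, C=3, D=1, E=4, F=4, G=2) → (A=2, B=2, C=3, D=1, E=2, F=4, G=3)
step 2: fire β:  (A=2, B=2, C=3, D=1, E=2, F=4, G=3) → (A=0, B=1, C=5, D=1, E=3, F=5, G=3)
step 3: fire γ:  (A=0, B=1, C=5, D=1, E=3, F=5, G=3) → (A=2, B=1, C=5, D=4, E=3, F=7, G=2)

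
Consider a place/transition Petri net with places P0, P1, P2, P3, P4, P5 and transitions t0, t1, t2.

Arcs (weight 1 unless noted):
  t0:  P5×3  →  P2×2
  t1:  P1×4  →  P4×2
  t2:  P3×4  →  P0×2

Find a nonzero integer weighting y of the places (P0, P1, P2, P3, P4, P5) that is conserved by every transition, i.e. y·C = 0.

y = (P0:2, P1:0, P2:0, P3:1, P4:0, P5:0)

Incidence matrix C (rows=places, cols=transitions):
       t0   t1   t2
   P0   0    0    2
   P1   0   -4    0
   P2   2    0    0
   P3   0    0   -4
   P4   0    2    0
   P5  -3    0    0

Candidate y = [2, 0, 0, 1, 0, 0]; check y·C column-wise:
  col t0: 2·0 + 0·2 + 1·0 + 0·-3 = 0
  col t1: 2·0 + 0·-4 + 1·0 + 0·2 = 0
  col t2: 2·2 + 1·-4 = 0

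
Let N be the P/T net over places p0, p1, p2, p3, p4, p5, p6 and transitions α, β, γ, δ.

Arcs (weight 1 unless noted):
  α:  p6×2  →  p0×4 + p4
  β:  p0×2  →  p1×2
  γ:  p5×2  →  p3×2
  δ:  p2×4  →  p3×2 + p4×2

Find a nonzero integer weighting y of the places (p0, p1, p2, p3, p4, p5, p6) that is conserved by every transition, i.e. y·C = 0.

Incidence matrix C (rows=places, cols=transitions):
        α    β    γ    δ
   p0   4   -2    0    0
   p1   0    2    0    0
   p2   0    0    0   -4
   p3   0    0    2    2
   p4   1    0    0    2
   p5   0    0   -2    0
   p6  -2    0    0    0

Candidate y = [1, 1, -2, 0, -4, 0, 0]; check y·C column-wise:
  col α: 1·4 + 1·0 + -2·0 + -4·1 + 0·-2 = 0
  col β: 1·-2 + 1·2 + -2·0 + -4·0 = 0
  col γ: 1·0 + 1·0 + -2·0 + 0·2 + -4·0 + 0·-2 = 0
  col δ: 1·0 + 1·0 + -2·-4 + 0·2 + -4·2 = 0

y = (p0:1, p1:1, p2:-2, p3:0, p4:-4, p5:0, p6:0)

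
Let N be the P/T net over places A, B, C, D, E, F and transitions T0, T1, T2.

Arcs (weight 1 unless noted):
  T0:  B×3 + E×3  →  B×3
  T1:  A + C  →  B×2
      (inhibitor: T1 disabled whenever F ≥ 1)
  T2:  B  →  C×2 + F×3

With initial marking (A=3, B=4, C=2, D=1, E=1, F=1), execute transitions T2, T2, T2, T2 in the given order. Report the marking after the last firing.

(A=3, B=0, C=10, D=1, E=1, F=13)

step 1: fire T2:  (A=3, B=4, C=2, D=1, E=1, F=1) → (A=3, B=3, C=4, D=1, E=1, F=4)
step 2: fire T2:  (A=3, B=3, C=4, D=1, E=1, F=4) → (A=3, B=2, C=6, D=1, E=1, F=7)
step 3: fire T2:  (A=3, B=2, C=6, D=1, E=1, F=7) → (A=3, B=1, C=8, D=1, E=1, F=10)
step 4: fire T2:  (A=3, B=1, C=8, D=1, E=1, F=10) → (A=3, B=0, C=10, D=1, E=1, F=13)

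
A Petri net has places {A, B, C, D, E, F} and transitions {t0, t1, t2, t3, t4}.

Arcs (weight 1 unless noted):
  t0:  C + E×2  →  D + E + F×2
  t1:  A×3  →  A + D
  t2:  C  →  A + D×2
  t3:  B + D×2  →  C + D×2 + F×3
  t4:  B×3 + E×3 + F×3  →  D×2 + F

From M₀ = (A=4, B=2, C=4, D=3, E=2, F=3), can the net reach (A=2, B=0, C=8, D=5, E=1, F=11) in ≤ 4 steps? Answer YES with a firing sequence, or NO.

depth 0: 1 marking
depth 1: 5 markings reached so far
depth 2: 13 markings reached so far
depth 3: 25 markings reached so far
depth 4: 40 markings reached so far
target is not among the 40 markings reachable within 4 steps

NO — not reachable within 4 firings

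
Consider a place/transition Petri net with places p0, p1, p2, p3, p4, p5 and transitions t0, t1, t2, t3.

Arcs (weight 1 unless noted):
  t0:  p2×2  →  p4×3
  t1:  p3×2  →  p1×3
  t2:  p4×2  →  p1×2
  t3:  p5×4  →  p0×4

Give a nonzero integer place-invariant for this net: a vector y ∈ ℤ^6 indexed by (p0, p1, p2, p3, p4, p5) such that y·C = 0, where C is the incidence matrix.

y = (p0:0, p1:2, p2:3, p3:3, p4:2, p5:0)

Incidence matrix C (rows=places, cols=transitions):
       t0   t1   t2   t3
   p0   0    0    0    4
   p1   0    3    2    0
   p2  -2    0    0    0
   p3   0   -2    0    0
   p4   3    0   -2    0
   p5   0    0    0   -4

Candidate y = [0, 2, 3, 3, 2, 0]; check y·C column-wise:
  col t0: 2·0 + 3·-2 + 3·0 + 2·3 = 0
  col t1: 2·3 + 3·0 + 3·-2 + 2·0 = 0
  col t2: 2·2 + 3·0 + 3·0 + 2·-2 = 0
  col t3: 0·4 + 2·0 + 3·0 + 3·0 + 2·0 + 0·-4 = 0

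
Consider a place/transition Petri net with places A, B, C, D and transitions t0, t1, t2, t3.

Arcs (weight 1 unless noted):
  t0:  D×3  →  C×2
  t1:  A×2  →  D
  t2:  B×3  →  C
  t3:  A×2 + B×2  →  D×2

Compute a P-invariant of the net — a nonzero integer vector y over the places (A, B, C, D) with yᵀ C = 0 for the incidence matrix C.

y = (A:1, B:1, C:3, D:2)

Incidence matrix C (rows=places, cols=transitions):
       t0   t1   t2   t3
    A   0   -2    0   -2
    B   0    0   -3   -2
    C   2    0    1    0
    D  -3    1    0    2

Candidate y = [1, 1, 3, 2]; check y·C column-wise:
  col t0: 1·0 + 1·0 + 3·2 + 2·-3 = 0
  col t1: 1·-2 + 1·0 + 3·0 + 2·1 = 0
  col t2: 1·0 + 1·-3 + 3·1 + 2·0 = 0
  col t3: 1·-2 + 1·-2 + 3·0 + 2·2 = 0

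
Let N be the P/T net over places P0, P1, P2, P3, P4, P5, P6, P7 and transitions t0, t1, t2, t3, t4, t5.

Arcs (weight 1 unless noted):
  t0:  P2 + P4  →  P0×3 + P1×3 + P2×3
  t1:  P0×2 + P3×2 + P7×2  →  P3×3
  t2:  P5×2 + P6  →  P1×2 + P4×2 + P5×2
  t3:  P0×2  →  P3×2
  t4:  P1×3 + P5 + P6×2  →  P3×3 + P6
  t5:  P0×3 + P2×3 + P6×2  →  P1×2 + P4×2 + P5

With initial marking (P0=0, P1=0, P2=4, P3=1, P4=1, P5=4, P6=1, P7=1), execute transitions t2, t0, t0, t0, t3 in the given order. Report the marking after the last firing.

(P0=7, P1=11, P2=10, P3=3, P4=0, P5=4, P6=0, P7=1)

step 1: fire t2:  (P0=0, P1=0, P2=4, P3=1, P4=1, P5=4, P6=1, P7=1) → (P0=0, P1=2, P2=4, P3=1, P4=3, P5=4, P6=0, P7=1)
step 2: fire t0:  (P0=0, P1=2, P2=4, P3=1, P4=3, P5=4, P6=0, P7=1) → (P0=3, P1=5, P2=6, P3=1, P4=2, P5=4, P6=0, P7=1)
step 3: fire t0:  (P0=3, P1=5, P2=6, P3=1, P4=2, P5=4, P6=0, P7=1) → (P0=6, P1=8, P2=8, P3=1, P4=1, P5=4, P6=0, P7=1)
step 4: fire t0:  (P0=6, P1=8, P2=8, P3=1, P4=1, P5=4, P6=0, P7=1) → (P0=9, P1=11, P2=10, P3=1, P4=0, P5=4, P6=0, P7=1)
step 5: fire t3:  (P0=9, P1=11, P2=10, P3=1, P4=0, P5=4, P6=0, P7=1) → (P0=7, P1=11, P2=10, P3=3, P4=0, P5=4, P6=0, P7=1)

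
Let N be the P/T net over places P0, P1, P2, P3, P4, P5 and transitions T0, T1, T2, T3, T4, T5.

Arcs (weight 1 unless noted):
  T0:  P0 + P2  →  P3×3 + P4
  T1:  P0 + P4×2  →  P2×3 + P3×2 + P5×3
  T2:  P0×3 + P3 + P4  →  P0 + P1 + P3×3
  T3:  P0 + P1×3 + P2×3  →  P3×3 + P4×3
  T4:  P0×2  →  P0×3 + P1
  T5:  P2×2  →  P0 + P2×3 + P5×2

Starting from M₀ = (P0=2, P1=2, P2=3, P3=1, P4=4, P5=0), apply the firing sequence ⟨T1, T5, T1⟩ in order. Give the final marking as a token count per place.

(P0=1, P1=2, P2=10, P3=5, P4=0, P5=8)

step 1: fire T1:  (P0=2, P1=2, P2=3, P3=1, P4=4, P5=0) → (P0=1, P1=2, P2=6, P3=3, P4=2, P5=3)
step 2: fire T5:  (P0=1, P1=2, P2=6, P3=3, P4=2, P5=3) → (P0=2, P1=2, P2=7, P3=3, P4=2, P5=5)
step 3: fire T1:  (P0=2, P1=2, P2=7, P3=3, P4=2, P5=5) → (P0=1, P1=2, P2=10, P3=5, P4=0, P5=8)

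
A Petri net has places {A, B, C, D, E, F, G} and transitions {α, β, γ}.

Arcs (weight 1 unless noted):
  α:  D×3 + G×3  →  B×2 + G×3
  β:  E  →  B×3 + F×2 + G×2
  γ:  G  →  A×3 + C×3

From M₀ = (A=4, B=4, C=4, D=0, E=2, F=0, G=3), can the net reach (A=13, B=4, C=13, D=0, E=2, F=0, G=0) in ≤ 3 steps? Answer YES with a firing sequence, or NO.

YES — reachable via ⟨γ, γ, γ⟩ (3 firings)

step 1: fire γ:  (A=4, B=4, C=4, D=0, E=2, F=0, G=3) → (A=7, B=4, C=7, D=0, E=2, F=0, G=2)
step 2: fire γ:  (A=7, B=4, C=7, D=0, E=2, F=0, G=2) → (A=10, B=4, C=10, D=0, E=2, F=0, G=1)
step 3: fire γ:  (A=10, B=4, C=10, D=0, E=2, F=0, G=1) → (A=13, B=4, C=13, D=0, E=2, F=0, G=0)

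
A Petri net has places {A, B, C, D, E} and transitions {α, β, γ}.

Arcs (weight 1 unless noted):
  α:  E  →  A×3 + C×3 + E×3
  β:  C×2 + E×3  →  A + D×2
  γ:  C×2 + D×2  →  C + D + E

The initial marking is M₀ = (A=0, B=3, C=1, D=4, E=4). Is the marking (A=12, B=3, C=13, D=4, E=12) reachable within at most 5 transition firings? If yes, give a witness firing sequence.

YES — reachable via ⟨α, α, α, α⟩ (4 firings)

step 1: fire α:  (A=0, B=3, C=1, D=4, E=4) → (A=3, B=3, C=4, D=4, E=6)
step 2: fire α:  (A=3, B=3, C=4, D=4, E=6) → (A=6, B=3, C=7, D=4, E=8)
step 3: fire α:  (A=6, B=3, C=7, D=4, E=8) → (A=9, B=3, C=10, D=4, E=10)
step 4: fire α:  (A=9, B=3, C=10, D=4, E=10) → (A=12, B=3, C=13, D=4, E=12)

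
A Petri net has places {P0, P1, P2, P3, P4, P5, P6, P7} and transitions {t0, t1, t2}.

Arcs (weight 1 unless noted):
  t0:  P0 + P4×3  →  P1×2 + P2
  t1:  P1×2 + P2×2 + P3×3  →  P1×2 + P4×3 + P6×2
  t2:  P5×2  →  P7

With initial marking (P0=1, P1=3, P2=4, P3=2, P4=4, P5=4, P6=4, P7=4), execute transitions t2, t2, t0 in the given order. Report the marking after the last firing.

(P0=0, P1=5, P2=5, P3=2, P4=1, P5=0, P6=4, P7=6)

step 1: fire t2:  (P0=1, P1=3, P2=4, P3=2, P4=4, P5=4, P6=4, P7=4) → (P0=1, P1=3, P2=4, P3=2, P4=4, P5=2, P6=4, P7=5)
step 2: fire t2:  (P0=1, P1=3, P2=4, P3=2, P4=4, P5=2, P6=4, P7=5) → (P0=1, P1=3, P2=4, P3=2, P4=4, P5=0, P6=4, P7=6)
step 3: fire t0:  (P0=1, P1=3, P2=4, P3=2, P4=4, P5=0, P6=4, P7=6) → (P0=0, P1=5, P2=5, P3=2, P4=1, P5=0, P6=4, P7=6)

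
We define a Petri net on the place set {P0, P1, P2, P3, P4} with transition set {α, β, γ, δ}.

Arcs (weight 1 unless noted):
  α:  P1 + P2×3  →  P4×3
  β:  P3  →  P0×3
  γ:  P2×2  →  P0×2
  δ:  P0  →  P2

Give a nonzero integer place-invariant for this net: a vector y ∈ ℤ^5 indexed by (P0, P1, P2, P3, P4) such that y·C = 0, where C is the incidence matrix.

y = (P0:1, P1:-3, P2:1, P3:3, P4:0)

Incidence matrix C (rows=places, cols=transitions):
        α    β    γ    δ
   P0   0    3    2   -1
   P1  -1    0    0    0
   P2  -3    0   -2    1
   P3   0   -1    0    0
   P4   3    0    0    0

Candidate y = [1, -3, 1, 3, 0]; check y·C column-wise:
  col α: 1·0 + -3·-1 + 1·-3 + 3·0 + 0·3 = 0
  col β: 1·3 + -3·0 + 1·0 + 3·-1 = 0
  col γ: 1·2 + -3·0 + 1·-2 + 3·0 = 0
  col δ: 1·-1 + -3·0 + 1·1 + 3·0 = 0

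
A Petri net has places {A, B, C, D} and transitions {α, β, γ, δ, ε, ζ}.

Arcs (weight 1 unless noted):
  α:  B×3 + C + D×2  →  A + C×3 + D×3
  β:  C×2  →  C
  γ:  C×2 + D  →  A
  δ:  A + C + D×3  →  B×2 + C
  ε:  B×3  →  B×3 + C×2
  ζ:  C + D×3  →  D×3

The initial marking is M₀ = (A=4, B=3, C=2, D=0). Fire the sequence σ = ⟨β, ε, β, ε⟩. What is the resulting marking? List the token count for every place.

(A=4, B=3, C=4, D=0)

step 1: fire β:  (A=4, B=3, C=2, D=0) → (A=4, B=3, C=1, D=0)
step 2: fire ε:  (A=4, B=3, C=1, D=0) → (A=4, B=3, C=3, D=0)
step 3: fire β:  (A=4, B=3, C=3, D=0) → (A=4, B=3, C=2, D=0)
step 4: fire ε:  (A=4, B=3, C=2, D=0) → (A=4, B=3, C=4, D=0)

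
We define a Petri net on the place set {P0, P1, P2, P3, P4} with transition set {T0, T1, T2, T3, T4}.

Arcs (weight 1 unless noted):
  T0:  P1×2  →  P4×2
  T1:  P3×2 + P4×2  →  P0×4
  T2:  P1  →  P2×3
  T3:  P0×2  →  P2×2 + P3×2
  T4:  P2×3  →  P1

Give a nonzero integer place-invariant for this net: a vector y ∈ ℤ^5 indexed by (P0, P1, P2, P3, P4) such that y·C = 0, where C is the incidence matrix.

y = (P0:2, P1:3, P2:1, P3:1, P4:3)

Incidence matrix C (rows=places, cols=transitions):
       T0   T1   T2   T3   T4
   P0   0    4    0   -2    0
   P1  -2    0   -1    0    1
   P2   0    0    3    2   -3
   P3   0   -2    0    2    0
   P4   2   -2    0    0    0

Candidate y = [2, 3, 1, 1, 3]; check y·C column-wise:
  col T0: 2·0 + 3·-2 + 1·0 + 1·0 + 3·2 = 0
  col T1: 2·4 + 3·0 + 1·0 + 1·-2 + 3·-2 = 0
  col T2: 2·0 + 3·-1 + 1·3 + 1·0 + 3·0 = 0
  col T3: 2·-2 + 3·0 + 1·2 + 1·2 + 3·0 = 0
  col T4: 2·0 + 3·1 + 1·-3 + 1·0 + 3·0 = 0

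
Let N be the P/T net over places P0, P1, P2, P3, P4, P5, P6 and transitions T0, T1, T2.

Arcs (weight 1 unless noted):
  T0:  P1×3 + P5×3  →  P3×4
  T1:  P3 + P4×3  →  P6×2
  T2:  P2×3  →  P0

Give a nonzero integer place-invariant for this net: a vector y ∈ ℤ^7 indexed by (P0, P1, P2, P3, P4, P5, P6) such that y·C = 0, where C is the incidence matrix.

y = (P0:3, P1:0, P2:1, P3:0, P4:0, P5:0, P6:0)

Incidence matrix C (rows=places, cols=transitions):
       T0   T1   T2
   P0   0    0    1
   P1  -3    0    0
   P2   0    0   -3
   P3   4   -1    0
   P4   0   -3    0
   P5  -3    0    0
   P6   0    2    0

Candidate y = [3, 0, 1, 0, 0, 0, 0]; check y·C column-wise:
  col T0: 3·0 + 0·-3 + 1·0 + 0·4 + 0·-3 = 0
  col T1: 3·0 + 1·0 + 0·-1 + 0·-3 + 0·2 = 0
  col T2: 3·1 + 1·-3 = 0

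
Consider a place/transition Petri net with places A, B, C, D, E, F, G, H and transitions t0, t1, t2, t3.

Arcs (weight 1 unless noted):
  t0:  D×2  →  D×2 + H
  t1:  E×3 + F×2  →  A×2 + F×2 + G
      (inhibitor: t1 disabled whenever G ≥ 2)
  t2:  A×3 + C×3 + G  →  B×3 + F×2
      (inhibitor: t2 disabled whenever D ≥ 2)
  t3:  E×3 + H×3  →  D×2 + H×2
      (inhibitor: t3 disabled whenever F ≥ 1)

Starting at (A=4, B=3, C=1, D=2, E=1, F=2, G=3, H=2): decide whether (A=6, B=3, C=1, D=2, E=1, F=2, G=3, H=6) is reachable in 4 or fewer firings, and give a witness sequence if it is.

NO — not reachable within 4 firings

depth 0: 1 marking
depth 1: 2 markings reached so far
depth 2: 3 markings reached so far
depth 3: 4 markings reached so far
depth 4: 5 markings reached so far
target is not among the 5 markings reachable within 4 steps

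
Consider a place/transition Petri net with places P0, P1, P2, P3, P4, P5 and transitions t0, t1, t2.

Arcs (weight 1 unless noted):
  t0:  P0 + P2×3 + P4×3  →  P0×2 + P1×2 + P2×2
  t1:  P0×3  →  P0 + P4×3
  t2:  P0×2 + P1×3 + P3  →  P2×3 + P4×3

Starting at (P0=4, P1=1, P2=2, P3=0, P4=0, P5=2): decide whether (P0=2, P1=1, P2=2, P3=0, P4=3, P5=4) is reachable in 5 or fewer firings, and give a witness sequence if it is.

NO — not reachable within 5 firings

depth 0: 1 marking
depth 1: 2 markings reached so far
depth 2: 2 markings reached so far
(frontier empty at depth 2; search complete)
target is not among the 2 markings reachable within 5 steps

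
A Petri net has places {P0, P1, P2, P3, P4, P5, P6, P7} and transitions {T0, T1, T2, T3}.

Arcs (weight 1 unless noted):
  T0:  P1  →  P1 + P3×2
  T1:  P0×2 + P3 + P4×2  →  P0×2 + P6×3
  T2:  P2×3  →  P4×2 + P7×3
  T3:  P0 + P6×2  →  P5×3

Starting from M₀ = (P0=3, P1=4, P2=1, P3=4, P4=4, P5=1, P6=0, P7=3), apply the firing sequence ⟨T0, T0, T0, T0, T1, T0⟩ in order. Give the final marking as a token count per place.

step 1: fire T0:  (P0=3, P1=4, P2=1, P3=4, P4=4, P5=1, P6=0, P7=3) → (P0=3, P1=4, P2=1, P3=6, P4=4, P5=1, P6=0, P7=3)
step 2: fire T0:  (P0=3, P1=4, P2=1, P3=6, P4=4, P5=1, P6=0, P7=3) → (P0=3, P1=4, P2=1, P3=8, P4=4, P5=1, P6=0, P7=3)
step 3: fire T0:  (P0=3, P1=4, P2=1, P3=8, P4=4, P5=1, P6=0, P7=3) → (P0=3, P1=4, P2=1, P3=10, P4=4, P5=1, P6=0, P7=3)
step 4: fire T0:  (P0=3, P1=4, P2=1, P3=10, P4=4, P5=1, P6=0, P7=3) → (P0=3, P1=4, P2=1, P3=12, P4=4, P5=1, P6=0, P7=3)
step 5: fire T1:  (P0=3, P1=4, P2=1, P3=12, P4=4, P5=1, P6=0, P7=3) → (P0=3, P1=4, P2=1, P3=11, P4=2, P5=1, P6=3, P7=3)
step 6: fire T0:  (P0=3, P1=4, P2=1, P3=11, P4=2, P5=1, P6=3, P7=3) → (P0=3, P1=4, P2=1, P3=13, P4=2, P5=1, P6=3, P7=3)

(P0=3, P1=4, P2=1, P3=13, P4=2, P5=1, P6=3, P7=3)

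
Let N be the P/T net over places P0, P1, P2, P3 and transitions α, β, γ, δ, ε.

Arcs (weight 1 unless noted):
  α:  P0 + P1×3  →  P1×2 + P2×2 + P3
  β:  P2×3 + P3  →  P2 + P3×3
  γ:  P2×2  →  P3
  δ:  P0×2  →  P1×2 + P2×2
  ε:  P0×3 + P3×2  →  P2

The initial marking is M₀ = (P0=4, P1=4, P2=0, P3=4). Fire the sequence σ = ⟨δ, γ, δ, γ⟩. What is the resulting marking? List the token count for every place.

step 1: fire δ:  (P0=4, P1=4, P2=0, P3=4) → (P0=2, P1=6, P2=2, P3=4)
step 2: fire γ:  (P0=2, P1=6, P2=2, P3=4) → (P0=2, P1=6, P2=0, P3=5)
step 3: fire δ:  (P0=2, P1=6, P2=0, P3=5) → (P0=0, P1=8, P2=2, P3=5)
step 4: fire γ:  (P0=0, P1=8, P2=2, P3=5) → (P0=0, P1=8, P2=0, P3=6)

(P0=0, P1=8, P2=0, P3=6)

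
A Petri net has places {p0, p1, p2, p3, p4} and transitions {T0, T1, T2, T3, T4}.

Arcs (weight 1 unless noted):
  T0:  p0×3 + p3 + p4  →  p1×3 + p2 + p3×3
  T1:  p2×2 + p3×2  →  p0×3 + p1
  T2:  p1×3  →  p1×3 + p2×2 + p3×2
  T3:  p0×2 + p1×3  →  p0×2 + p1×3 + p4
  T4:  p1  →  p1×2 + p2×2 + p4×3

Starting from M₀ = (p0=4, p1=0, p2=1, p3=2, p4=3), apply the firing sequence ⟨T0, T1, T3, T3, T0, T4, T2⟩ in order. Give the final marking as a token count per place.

step 1: fire T0:  (p0=4, p1=0, p2=1, p3=2, p4=3) → (p0=1, p1=3, p2=2, p3=4, p4=2)
step 2: fire T1:  (p0=1, p1=3, p2=2, p3=4, p4=2) → (p0=4, p1=4, p2=0, p3=2, p4=2)
step 3: fire T3:  (p0=4, p1=4, p2=0, p3=2, p4=2) → (p0=4, p1=4, p2=0, p3=2, p4=3)
step 4: fire T3:  (p0=4, p1=4, p2=0, p3=2, p4=3) → (p0=4, p1=4, p2=0, p3=2, p4=4)
step 5: fire T0:  (p0=4, p1=4, p2=0, p3=2, p4=4) → (p0=1, p1=7, p2=1, p3=4, p4=3)
step 6: fire T4:  (p0=1, p1=7, p2=1, p3=4, p4=3) → (p0=1, p1=8, p2=3, p3=4, p4=6)
step 7: fire T2:  (p0=1, p1=8, p2=3, p3=4, p4=6) → (p0=1, p1=8, p2=5, p3=6, p4=6)

(p0=1, p1=8, p2=5, p3=6, p4=6)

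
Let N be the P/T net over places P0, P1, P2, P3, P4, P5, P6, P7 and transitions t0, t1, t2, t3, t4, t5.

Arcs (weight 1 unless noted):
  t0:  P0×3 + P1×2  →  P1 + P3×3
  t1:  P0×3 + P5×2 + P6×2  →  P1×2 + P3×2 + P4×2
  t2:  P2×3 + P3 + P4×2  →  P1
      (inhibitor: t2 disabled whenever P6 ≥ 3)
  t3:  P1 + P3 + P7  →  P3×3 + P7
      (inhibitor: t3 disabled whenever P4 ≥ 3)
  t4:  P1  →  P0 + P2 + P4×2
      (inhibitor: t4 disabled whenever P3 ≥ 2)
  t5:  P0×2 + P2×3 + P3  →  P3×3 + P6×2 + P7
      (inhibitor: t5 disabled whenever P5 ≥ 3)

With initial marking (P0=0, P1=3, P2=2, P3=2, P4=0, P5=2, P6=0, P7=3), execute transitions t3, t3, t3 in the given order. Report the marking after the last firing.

step 1: fire t3:  (P0=0, P1=3, P2=2, P3=2, P4=0, P5=2, P6=0, P7=3) → (P0=0, P1=2, P2=2, P3=4, P4=0, P5=2, P6=0, P7=3)
step 2: fire t3:  (P0=0, P1=2, P2=2, P3=4, P4=0, P5=2, P6=0, P7=3) → (P0=0, P1=1, P2=2, P3=6, P4=0, P5=2, P6=0, P7=3)
step 3: fire t3:  (P0=0, P1=1, P2=2, P3=6, P4=0, P5=2, P6=0, P7=3) → (P0=0, P1=0, P2=2, P3=8, P4=0, P5=2, P6=0, P7=3)

(P0=0, P1=0, P2=2, P3=8, P4=0, P5=2, P6=0, P7=3)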